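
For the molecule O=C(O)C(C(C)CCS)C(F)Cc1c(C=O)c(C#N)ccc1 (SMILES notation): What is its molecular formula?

Walk through each heavy atom and fill implicit hydrogens from standard valence (C 4, N 3, O 2, S 2, halogen 1); for lowercase aromatic atoms, an aromatic c carries 1 H when it has two neighbours and 0 H with three, and aromatic n carries 0 H:
  atom 1: O, bond orders sum to 2 (valence 2) → 0 H
  atom 2: C, bond orders sum to 4 (valence 4) → 0 H
  atom 3: O, bond orders sum to 1 (valence 2) → 1 H
  atom 4: C, bond orders sum to 3 (valence 4) → 1 H
  atom 5: C, bond orders sum to 3 (valence 4) → 1 H
  atom 6: C, bond orders sum to 1 (valence 4) → 3 H
  atom 7: C, bond orders sum to 2 (valence 4) → 2 H
  atom 8: C, bond orders sum to 2 (valence 4) → 2 H
  atom 9: S, bond orders sum to 1 (valence 2) → 1 H
  atom 10: C, bond orders sum to 3 (valence 4) → 1 H
  atom 11: F (halogen, monovalent) → 0 H
  atom 12: C, bond orders sum to 2 (valence 4) → 2 H
  atom 13: aromatic c, 3 neighbours → 0 H
  atom 14: aromatic c, 3 neighbours → 0 H
  atom 15: C, bond orders sum to 3 (valence 4) → 1 H
  atom 16: O, bond orders sum to 2 (valence 2) → 0 H
  atom 17: aromatic c, 3 neighbours → 0 H
  atom 18: C, bond orders sum to 4 (valence 4) → 0 H
  atom 19: N, bond orders sum to 3 (valence 3) → 0 H
  atom 20: aromatic c, 2 neighbours → 1 H
  atom 21: aromatic c, 2 neighbours → 1 H
  atom 22: aromatic c, 2 neighbours → 1 H
Totals → C:16, H:18, F:1, N:1, O:3, S:1.
In Hill order: C16H18FNO3S.

C16H18FNO3S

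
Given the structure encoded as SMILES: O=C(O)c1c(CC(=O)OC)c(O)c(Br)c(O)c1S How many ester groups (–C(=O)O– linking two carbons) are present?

1

The ester motif appears at heavy-atom position 7 in the SMILES.
Other groups present: 1 carboxylic acid, 2 hydroxyl, 1 thiol.
Ester count: 1.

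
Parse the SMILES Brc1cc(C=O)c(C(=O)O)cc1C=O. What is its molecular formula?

C9H5BrO4

Walk through each heavy atom and fill implicit hydrogens from standard valence (C 4, N 3, O 2, S 2, halogen 1); for lowercase aromatic atoms, an aromatic c carries 1 H when it has two neighbours and 0 H with three, and aromatic n carries 0 H:
  atom 1: Br (halogen, monovalent) → 0 H
  atom 2: aromatic c, 3 neighbours → 0 H
  atom 3: aromatic c, 2 neighbours → 1 H
  atom 4: aromatic c, 3 neighbours → 0 H
  atom 5: C, bond orders sum to 3 (valence 4) → 1 H
  atom 6: O, bond orders sum to 2 (valence 2) → 0 H
  atom 7: aromatic c, 3 neighbours → 0 H
  atom 8: C, bond orders sum to 4 (valence 4) → 0 H
  atom 9: O, bond orders sum to 2 (valence 2) → 0 H
  atom 10: O, bond orders sum to 1 (valence 2) → 1 H
  atom 11: aromatic c, 2 neighbours → 1 H
  atom 12: aromatic c, 3 neighbours → 0 H
  atom 13: C, bond orders sum to 3 (valence 4) → 1 H
  atom 14: O, bond orders sum to 2 (valence 2) → 0 H
Totals → C:9, H:5, Br:1, O:4.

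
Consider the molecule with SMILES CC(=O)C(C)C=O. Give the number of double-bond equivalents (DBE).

2

Degree of unsaturation = (number of rings) + (number of π bonds).
Ring closures in the SMILES: 0.
π bonds: 2 double bonds (each 1 DoU) → 2 DoU from unsaturation.
Total DoU = 0 + 2 = 2.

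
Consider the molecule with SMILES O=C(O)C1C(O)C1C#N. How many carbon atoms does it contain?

Count every carbon token in the SMILES (each C, including those in ring-closure positions and inside branches).
Carbon count: 5.

5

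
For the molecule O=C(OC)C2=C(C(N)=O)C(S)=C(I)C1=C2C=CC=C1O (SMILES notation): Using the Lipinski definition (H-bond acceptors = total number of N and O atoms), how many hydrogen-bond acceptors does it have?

5

N atoms: 1; O atoms: 4.
Lipinski HBA = 1 + 4 = 5.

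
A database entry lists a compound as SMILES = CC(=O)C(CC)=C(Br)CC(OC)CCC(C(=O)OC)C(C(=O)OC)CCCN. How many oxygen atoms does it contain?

Scan the SMILES for O atoms (remember two-letter symbols like Cl and Br are single atoms).
Oxygen count: 6.

6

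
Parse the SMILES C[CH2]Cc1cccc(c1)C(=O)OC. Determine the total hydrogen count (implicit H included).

14

Walk through each heavy atom and fill implicit hydrogens from standard valence (C 4, N 3, O 2, S 2, halogen 1); for lowercase aromatic atoms, an aromatic c carries 1 H when it has two neighbours and 0 H with three, and aromatic n carries 0 H:
  atom 1: C, bond orders sum to 1 (valence 4) → 3 H
  atom 2: C with explicit H count 2
  atom 3: C, bond orders sum to 2 (valence 4) → 2 H
  atom 4: aromatic c, 3 neighbours → 0 H
  atom 5: aromatic c, 2 neighbours → 1 H
  atom 6: aromatic c, 2 neighbours → 1 H
  atom 7: aromatic c, 2 neighbours → 1 H
  atom 8: aromatic c, 3 neighbours → 0 H
  atom 9: aromatic c, 2 neighbours → 1 H
  atom 10: C, bond orders sum to 4 (valence 4) → 0 H
  atom 11: O, bond orders sum to 2 (valence 2) → 0 H
  atom 12: O, bond orders sum to 2 (valence 2) → 0 H
  atom 13: C, bond orders sum to 1 (valence 4) → 3 H
Total hydrogens: 14.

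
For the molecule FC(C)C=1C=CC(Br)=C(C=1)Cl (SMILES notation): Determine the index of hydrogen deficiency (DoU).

Molecular formula: C8H7BrClF.
DoU = (2C + 2 + N − H − X) / 2, where X is the halogen count and O/S are ignored.
    = (2·8 + 2 + 0 − 7 − 3) / 2 = 8 / 2 = 4.

4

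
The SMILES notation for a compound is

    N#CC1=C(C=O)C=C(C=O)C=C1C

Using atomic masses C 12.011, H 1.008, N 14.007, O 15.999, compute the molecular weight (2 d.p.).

173.17 g/mol

First, the molecular formula is C10H7NO2 (counting implicit H from valence).
  C: 10 × 12.011 = 120.110
  H: 7 × 1.008 = 7.056
  N: 1 × 14.007 = 14.007
  O: 2 × 15.999 = 31.998
Sum: 10×12.011 + 7×1.008 + 1×14.007 + 2×15.999 = 173.171 → 173.17 g/mol.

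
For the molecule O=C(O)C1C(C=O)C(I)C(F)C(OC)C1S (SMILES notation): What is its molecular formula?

C9H12FIO4S

Walk through each heavy atom and fill implicit hydrogens from standard valence (C 4, N 3, O 2, S 2, halogen 1):
  atom 1: O, bond orders sum to 2 (valence 2) → 0 H
  atom 2: C, bond orders sum to 4 (valence 4) → 0 H
  atom 3: O, bond orders sum to 1 (valence 2) → 1 H
  atom 4: C, bond orders sum to 3 (valence 4) → 1 H
  atom 5: C, bond orders sum to 3 (valence 4) → 1 H
  atom 6: C, bond orders sum to 3 (valence 4) → 1 H
  atom 7: O, bond orders sum to 2 (valence 2) → 0 H
  atom 8: C, bond orders sum to 3 (valence 4) → 1 H
  atom 9: I (halogen, monovalent) → 0 H
  atom 10: C, bond orders sum to 3 (valence 4) → 1 H
  atom 11: F (halogen, monovalent) → 0 H
  atom 12: C, bond orders sum to 3 (valence 4) → 1 H
  atom 13: O, bond orders sum to 2 (valence 2) → 0 H
  atom 14: C, bond orders sum to 1 (valence 4) → 3 H
  atom 15: C, bond orders sum to 3 (valence 4) → 1 H
  atom 16: S, bond orders sum to 1 (valence 2) → 1 H
Totals → C:9, H:12, F:1, I:1, O:4, S:1.
In Hill order: C9H12FIO4S.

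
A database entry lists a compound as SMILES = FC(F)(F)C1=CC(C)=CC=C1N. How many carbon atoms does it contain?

8

Count every carbon token in the SMILES (each C, including those in ring-closure positions and inside branches).
Carbon count: 8.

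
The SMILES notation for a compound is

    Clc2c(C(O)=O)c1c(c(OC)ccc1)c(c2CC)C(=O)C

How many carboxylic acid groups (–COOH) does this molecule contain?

The carboxylic acid motif appears at heavy-atom position 4 in the SMILES.
Other groups present: 1 ether, 1 ketone.
Carboxylic acid count: 1.

1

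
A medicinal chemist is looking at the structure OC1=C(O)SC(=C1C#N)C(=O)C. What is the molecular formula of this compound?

C7H5NO3S

Walk through each heavy atom and fill implicit hydrogens from standard valence (C 4, N 3, O 2, S 2, halogen 1):
  atom 1: O, bond orders sum to 1 (valence 2) → 1 H
  atom 2: C, bond orders sum to 4 (valence 4) → 0 H
  atom 3: C, bond orders sum to 4 (valence 4) → 0 H
  atom 4: O, bond orders sum to 1 (valence 2) → 1 H
  atom 5: S, bond orders sum to 2 (valence 2) → 0 H
  atom 6: C, bond orders sum to 4 (valence 4) → 0 H
  atom 7: C, bond orders sum to 4 (valence 4) → 0 H
  atom 8: C, bond orders sum to 4 (valence 4) → 0 H
  atom 9: N, bond orders sum to 3 (valence 3) → 0 H
  atom 10: C, bond orders sum to 4 (valence 4) → 0 H
  atom 11: O, bond orders sum to 2 (valence 2) → 0 H
  atom 12: C, bond orders sum to 1 (valence 4) → 3 H
Totals → C:7, H:5, N:1, O:3, S:1.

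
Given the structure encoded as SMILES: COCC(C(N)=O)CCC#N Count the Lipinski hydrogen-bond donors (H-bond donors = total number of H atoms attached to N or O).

Donors: find every N or O and count the H atoms it carries.
  atom 2 (O): bond orders sum to 2 → 0 H
  atom 6 (N): bond orders sum to 1 → 2 H
  atom 7 (O): bond orders sum to 2 → 0 H
  atom 11 (N): bond orders sum to 3 → 0 H
Lipinski HBD = 2.

2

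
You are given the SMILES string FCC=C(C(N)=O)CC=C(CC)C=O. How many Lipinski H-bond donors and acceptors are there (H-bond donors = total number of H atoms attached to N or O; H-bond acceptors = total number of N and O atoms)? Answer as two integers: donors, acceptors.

Donors: find every N or O and count the H atoms it carries.
  atom 6 (N): bond orders sum to 1 → 2 H
  atom 7 (O): bond orders sum to 2 → 0 H
  atom 14 (O): bond orders sum to 2 → 0 H
Lipinski HBD = 2.
Acceptors: N atoms = 1, O atoms = 2 → HBA = 3.

2, 3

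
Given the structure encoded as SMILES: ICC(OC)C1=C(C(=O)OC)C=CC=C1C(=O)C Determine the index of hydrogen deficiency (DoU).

Molecular formula: C13H15IO4.
DoU = (2C + 2 + N − H − X) / 2, where X is the halogen count and O/S are ignored.
    = (2·13 + 2 + 0 − 15 − 1) / 2 = 12 / 2 = 6.

6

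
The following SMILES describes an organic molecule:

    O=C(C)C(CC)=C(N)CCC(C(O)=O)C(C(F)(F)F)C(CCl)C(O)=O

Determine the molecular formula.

C15H21ClF3NO5

Walk through each heavy atom and fill implicit hydrogens from standard valence (C 4, N 3, O 2, S 2, halogen 1):
  atom 1: O, bond orders sum to 2 (valence 2) → 0 H
  atom 2: C, bond orders sum to 4 (valence 4) → 0 H
  atom 3: C, bond orders sum to 1 (valence 4) → 3 H
  atom 4: C, bond orders sum to 4 (valence 4) → 0 H
  atom 5: C, bond orders sum to 2 (valence 4) → 2 H
  atom 6: C, bond orders sum to 1 (valence 4) → 3 H
  atom 7: C, bond orders sum to 4 (valence 4) → 0 H
  atom 8: N, bond orders sum to 1 (valence 3) → 2 H
  atom 9: C, bond orders sum to 2 (valence 4) → 2 H
  atom 10: C, bond orders sum to 2 (valence 4) → 2 H
  atom 11: C, bond orders sum to 3 (valence 4) → 1 H
  atom 12: C, bond orders sum to 4 (valence 4) → 0 H
  atom 13: O, bond orders sum to 1 (valence 2) → 1 H
  atom 14: O, bond orders sum to 2 (valence 2) → 0 H
  atom 15: C, bond orders sum to 3 (valence 4) → 1 H
  atom 16: C, bond orders sum to 4 (valence 4) → 0 H
  atom 17: F (halogen, monovalent) → 0 H
  atom 18: F (halogen, monovalent) → 0 H
  atom 19: F (halogen, monovalent) → 0 H
  atom 20: C, bond orders sum to 3 (valence 4) → 1 H
  atom 21: C, bond orders sum to 2 (valence 4) → 2 H
  atom 22: Cl (halogen, monovalent) → 0 H
  atom 23: C, bond orders sum to 4 (valence 4) → 0 H
  atom 24: O, bond orders sum to 1 (valence 2) → 1 H
  atom 25: O, bond orders sum to 2 (valence 2) → 0 H
Totals → C:15, H:21, Cl:1, F:3, N:1, O:5.
In Hill order: C15H21ClF3NO5.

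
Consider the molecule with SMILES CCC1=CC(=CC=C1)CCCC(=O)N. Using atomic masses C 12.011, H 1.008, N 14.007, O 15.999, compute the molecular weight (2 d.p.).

First, the molecular formula is C12H17NO (counting implicit H from valence).
  C: 12 × 12.011 = 144.132
  H: 17 × 1.008 = 17.136
  N: 1 × 14.007 = 14.007
  O: 1 × 15.999 = 15.999
Sum: 12×12.011 + 17×1.008 + 1×14.007 + 1×15.999 = 191.274 → 191.27 g/mol.

191.27 g/mol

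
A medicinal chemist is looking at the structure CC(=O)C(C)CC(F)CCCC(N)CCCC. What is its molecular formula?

C14H28FNO

Walk through each heavy atom and fill implicit hydrogens from standard valence (C 4, N 3, O 2, S 2, halogen 1):
  atom 1: C, bond orders sum to 1 (valence 4) → 3 H
  atom 2: C, bond orders sum to 4 (valence 4) → 0 H
  atom 3: O, bond orders sum to 2 (valence 2) → 0 H
  atom 4: C, bond orders sum to 3 (valence 4) → 1 H
  atom 5: C, bond orders sum to 1 (valence 4) → 3 H
  atom 6: C, bond orders sum to 2 (valence 4) → 2 H
  atom 7: C, bond orders sum to 3 (valence 4) → 1 H
  atom 8: F (halogen, monovalent) → 0 H
  atom 9: C, bond orders sum to 2 (valence 4) → 2 H
  atom 10: C, bond orders sum to 2 (valence 4) → 2 H
  atom 11: C, bond orders sum to 2 (valence 4) → 2 H
  atom 12: C, bond orders sum to 3 (valence 4) → 1 H
  atom 13: N, bond orders sum to 1 (valence 3) → 2 H
  atom 14: C, bond orders sum to 2 (valence 4) → 2 H
  atom 15: C, bond orders sum to 2 (valence 4) → 2 H
  atom 16: C, bond orders sum to 2 (valence 4) → 2 H
  atom 17: C, bond orders sum to 1 (valence 4) → 3 H
Totals → C:14, H:28, F:1, N:1, O:1.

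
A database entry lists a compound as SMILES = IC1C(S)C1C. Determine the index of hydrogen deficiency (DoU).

1

Molecular formula: C4H7IS.
DoU = (2C + 2 + N − H − X) / 2, where X is the halogen count and O/S are ignored.
    = (2·4 + 2 + 0 − 7 − 1) / 2 = 2 / 2 = 1.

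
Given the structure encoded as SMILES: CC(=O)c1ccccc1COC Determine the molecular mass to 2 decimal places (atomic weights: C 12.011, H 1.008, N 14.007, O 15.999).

First, the molecular formula is C10H12O2 (counting implicit H from valence).
  C: 10 × 12.011 = 120.110
  H: 12 × 1.008 = 12.096
  O: 2 × 15.999 = 31.998
Sum: 10×12.011 + 12×1.008 + 2×15.999 = 164.204 → 164.20 g/mol.

164.20 g/mol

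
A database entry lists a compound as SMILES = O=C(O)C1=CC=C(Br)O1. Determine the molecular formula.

C5H3BrO3

Walk through each heavy atom and fill implicit hydrogens from standard valence (C 4, N 3, O 2, S 2, halogen 1):
  atom 1: O, bond orders sum to 2 (valence 2) → 0 H
  atom 2: C, bond orders sum to 4 (valence 4) → 0 H
  atom 3: O, bond orders sum to 1 (valence 2) → 1 H
  atom 4: C, bond orders sum to 4 (valence 4) → 0 H
  atom 5: C, bond orders sum to 3 (valence 4) → 1 H
  atom 6: C, bond orders sum to 3 (valence 4) → 1 H
  atom 7: C, bond orders sum to 4 (valence 4) → 0 H
  atom 8: Br (halogen, monovalent) → 0 H
  atom 9: O, bond orders sum to 2 (valence 2) → 0 H
Totals → C:5, H:3, Br:1, O:3.
In Hill order: C5H3BrO3.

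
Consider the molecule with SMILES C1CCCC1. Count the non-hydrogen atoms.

Every atom symbol written in the SMILES (organic subset) is one heavy atom; implicit H are not written.
Heavy atoms by element → C:5.
Total: 5.

5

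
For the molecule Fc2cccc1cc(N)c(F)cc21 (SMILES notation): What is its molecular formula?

C10H7F2N

Walk through each heavy atom and fill implicit hydrogens from standard valence (C 4, N 3, O 2, S 2, halogen 1); for lowercase aromatic atoms, an aromatic c carries 1 H when it has two neighbours and 0 H with three, and aromatic n carries 0 H:
  atom 1: F (halogen, monovalent) → 0 H
  atom 2: aromatic c, 3 neighbours → 0 H
  atom 3: aromatic c, 2 neighbours → 1 H
  atom 4: aromatic c, 2 neighbours → 1 H
  atom 5: aromatic c, 2 neighbours → 1 H
  atom 6: aromatic c, 3 neighbours → 0 H
  atom 7: aromatic c, 2 neighbours → 1 H
  atom 8: aromatic c, 3 neighbours → 0 H
  atom 9: N, bond orders sum to 1 (valence 3) → 2 H
  atom 10: aromatic c, 3 neighbours → 0 H
  atom 11: F (halogen, monovalent) → 0 H
  atom 12: aromatic c, 2 neighbours → 1 H
  atom 13: aromatic c, 3 neighbours → 0 H
Totals → C:10, H:7, F:2, N:1.
In Hill order: C10H7F2N.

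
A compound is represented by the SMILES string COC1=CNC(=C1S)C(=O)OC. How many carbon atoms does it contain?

7

Count every carbon token in the SMILES (each C, including those in ring-closure positions and inside branches).
Carbon count: 7.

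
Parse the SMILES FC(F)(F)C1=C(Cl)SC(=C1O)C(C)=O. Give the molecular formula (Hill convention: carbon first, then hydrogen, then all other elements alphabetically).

C7H4ClF3O2S

Walk through each heavy atom and fill implicit hydrogens from standard valence (C 4, N 3, O 2, S 2, halogen 1):
  atom 1: F (halogen, monovalent) → 0 H
  atom 2: C, bond orders sum to 4 (valence 4) → 0 H
  atom 3: F (halogen, monovalent) → 0 H
  atom 4: F (halogen, monovalent) → 0 H
  atom 5: C, bond orders sum to 4 (valence 4) → 0 H
  atom 6: C, bond orders sum to 4 (valence 4) → 0 H
  atom 7: Cl (halogen, monovalent) → 0 H
  atom 8: S, bond orders sum to 2 (valence 2) → 0 H
  atom 9: C, bond orders sum to 4 (valence 4) → 0 H
  atom 10: C, bond orders sum to 4 (valence 4) → 0 H
  atom 11: O, bond orders sum to 1 (valence 2) → 1 H
  atom 12: C, bond orders sum to 4 (valence 4) → 0 H
  atom 13: C, bond orders sum to 1 (valence 4) → 3 H
  atom 14: O, bond orders sum to 2 (valence 2) → 0 H
Totals → C:7, H:4, Cl:1, F:3, O:2, S:1.
In Hill order: C7H4ClF3O2S.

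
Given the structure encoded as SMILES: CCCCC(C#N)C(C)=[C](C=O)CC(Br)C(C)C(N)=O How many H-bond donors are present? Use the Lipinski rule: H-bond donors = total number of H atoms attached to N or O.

Donors: find every N or O and count the H atoms it carries.
  atom 7 (N): bond orders sum to 3 → 0 H
  atom 12 (O): bond orders sum to 2 → 0 H
  atom 19 (N): bond orders sum to 1 → 2 H
  atom 20 (O): bond orders sum to 2 → 0 H
Lipinski HBD = 2.

2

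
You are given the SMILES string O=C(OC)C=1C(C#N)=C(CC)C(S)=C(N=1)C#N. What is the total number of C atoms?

11

Count every carbon token in the SMILES (each C, including those in ring-closure positions and inside branches).
Carbon count: 11.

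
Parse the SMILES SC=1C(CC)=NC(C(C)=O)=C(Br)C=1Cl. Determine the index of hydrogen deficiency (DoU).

Degree of unsaturation = (number of rings) + (number of π bonds).
Ring closures in the SMILES: 1.
π bonds: 4 double bonds (each 1 DoU) → 4 DoU from unsaturation.
Total DoU = 1 + 4 = 5.

5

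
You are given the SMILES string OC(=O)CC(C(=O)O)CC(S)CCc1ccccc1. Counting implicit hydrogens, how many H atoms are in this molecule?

18

Walk through each heavy atom and fill implicit hydrogens from standard valence (C 4, N 3, O 2, S 2, halogen 1); for lowercase aromatic atoms, an aromatic c carries 1 H when it has two neighbours and 0 H with three, and aromatic n carries 0 H:
  atom 1: O, bond orders sum to 1 (valence 2) → 1 H
  atom 2: C, bond orders sum to 4 (valence 4) → 0 H
  atom 3: O, bond orders sum to 2 (valence 2) → 0 H
  atom 4: C, bond orders sum to 2 (valence 4) → 2 H
  atom 5: C, bond orders sum to 3 (valence 4) → 1 H
  atom 6: C, bond orders sum to 4 (valence 4) → 0 H
  atom 7: O, bond orders sum to 2 (valence 2) → 0 H
  atom 8: O, bond orders sum to 1 (valence 2) → 1 H
  atom 9: C, bond orders sum to 2 (valence 4) → 2 H
  atom 10: C, bond orders sum to 3 (valence 4) → 1 H
  atom 11: S, bond orders sum to 1 (valence 2) → 1 H
  atom 12: C, bond orders sum to 2 (valence 4) → 2 H
  atom 13: C, bond orders sum to 2 (valence 4) → 2 H
  atom 14: aromatic c, 3 neighbours → 0 H
  atom 15: aromatic c, 2 neighbours → 1 H
  atom 16: aromatic c, 2 neighbours → 1 H
  atom 17: aromatic c, 2 neighbours → 1 H
  atom 18: aromatic c, 2 neighbours → 1 H
  atom 19: aromatic c, 2 neighbours → 1 H
Total hydrogens: 18.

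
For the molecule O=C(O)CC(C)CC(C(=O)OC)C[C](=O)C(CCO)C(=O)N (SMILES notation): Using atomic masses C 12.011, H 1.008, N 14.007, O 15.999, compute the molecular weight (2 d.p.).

317.34 g/mol

First, the molecular formula is C14H23NO7 (counting implicit H from valence).
  C: 14 × 12.011 = 168.154
  H: 23 × 1.008 = 23.184
  N: 1 × 14.007 = 14.007
  O: 7 × 15.999 = 111.993
Sum: 14×12.011 + 23×1.008 + 1×14.007 + 7×15.999 = 317.338 → 317.34 g/mol.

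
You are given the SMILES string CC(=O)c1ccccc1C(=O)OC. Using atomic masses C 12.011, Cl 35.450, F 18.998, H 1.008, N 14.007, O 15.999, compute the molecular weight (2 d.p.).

First, the molecular formula is C10H10O3 (counting implicit H from valence).
  C: 10 × 12.011 = 120.110
  H: 10 × 1.008 = 10.080
  O: 3 × 15.999 = 47.997
Sum: 10×12.011 + 10×1.008 + 3×15.999 = 178.187 → 178.19 g/mol.

178.19 g/mol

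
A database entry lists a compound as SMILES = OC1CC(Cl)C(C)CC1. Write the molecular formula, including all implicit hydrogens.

C7H13ClO

Walk through each heavy atom and fill implicit hydrogens from standard valence (C 4, N 3, O 2, S 2, halogen 1):
  atom 1: O, bond orders sum to 1 (valence 2) → 1 H
  atom 2: C, bond orders sum to 3 (valence 4) → 1 H
  atom 3: C, bond orders sum to 2 (valence 4) → 2 H
  atom 4: C, bond orders sum to 3 (valence 4) → 1 H
  atom 5: Cl (halogen, monovalent) → 0 H
  atom 6: C, bond orders sum to 3 (valence 4) → 1 H
  atom 7: C, bond orders sum to 1 (valence 4) → 3 H
  atom 8: C, bond orders sum to 2 (valence 4) → 2 H
  atom 9: C, bond orders sum to 2 (valence 4) → 2 H
Totals → C:7, H:13, Cl:1, O:1.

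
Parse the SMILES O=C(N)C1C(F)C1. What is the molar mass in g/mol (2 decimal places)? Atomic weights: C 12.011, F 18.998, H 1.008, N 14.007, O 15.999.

First, the molecular formula is C4H6FNO (counting implicit H from valence).
  C: 4 × 12.011 = 48.044
  F: 1 × 18.998 = 18.998
  H: 6 × 1.008 = 6.048
  N: 1 × 14.007 = 14.007
  O: 1 × 15.999 = 15.999
Sum: 4×12.011 + 1×18.998 + 6×1.008 + 1×14.007 + 1×15.999 = 103.096 → 103.10 g/mol.

103.10 g/mol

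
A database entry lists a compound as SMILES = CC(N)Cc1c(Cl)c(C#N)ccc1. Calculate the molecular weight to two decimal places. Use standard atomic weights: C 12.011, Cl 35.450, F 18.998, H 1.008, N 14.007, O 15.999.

194.66 g/mol

First, the molecular formula is C10H11ClN2 (counting implicit H from valence).
  C: 10 × 12.011 = 120.110
  Cl: 1 × 35.450 = 35.450
  H: 11 × 1.008 = 11.088
  N: 2 × 14.007 = 28.014
Sum: 10×12.011 + 1×35.450 + 11×1.008 + 2×14.007 = 194.662 → 194.66 g/mol.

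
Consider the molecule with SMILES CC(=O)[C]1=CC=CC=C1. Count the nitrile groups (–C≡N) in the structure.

0

Scan the SMILES for the nitrile motif — none present.
Groups that are present: 1 ketone.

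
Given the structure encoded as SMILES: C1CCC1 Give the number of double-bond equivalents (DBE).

Molecular formula: C4H8.
DoU = (2C + 2 + N − H − X) / 2, where X is the halogen count and O/S are ignored.
    = (2·4 + 2 + 0 − 8 − 0) / 2 = 2 / 2 = 1.

1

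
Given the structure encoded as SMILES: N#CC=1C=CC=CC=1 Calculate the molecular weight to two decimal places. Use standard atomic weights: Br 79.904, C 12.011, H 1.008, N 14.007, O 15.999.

First, the molecular formula is C7H5N (counting implicit H from valence).
  C: 7 × 12.011 = 84.077
  H: 5 × 1.008 = 5.040
  N: 1 × 14.007 = 14.007
Sum: 7×12.011 + 5×1.008 + 1×14.007 = 103.124 → 103.12 g/mol.

103.12 g/mol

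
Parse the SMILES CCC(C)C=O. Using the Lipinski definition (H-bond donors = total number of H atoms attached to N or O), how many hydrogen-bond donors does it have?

0

Donors: find every N or O and count the H atoms it carries.
  atom 6 (O): bond orders sum to 2 → 0 H
Lipinski HBD = 0.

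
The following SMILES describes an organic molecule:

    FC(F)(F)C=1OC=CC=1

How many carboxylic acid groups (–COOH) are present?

Scan the SMILES for the carboxylic acid motif — none present.

0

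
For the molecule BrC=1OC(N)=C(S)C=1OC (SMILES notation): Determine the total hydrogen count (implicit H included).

Walk through each heavy atom and fill implicit hydrogens from standard valence (C 4, N 3, O 2, S 2, halogen 1):
  atom 1: Br (halogen, monovalent) → 0 H
  atom 2: C, bond orders sum to 4 (valence 4) → 0 H
  atom 3: O, bond orders sum to 2 (valence 2) → 0 H
  atom 4: C, bond orders sum to 4 (valence 4) → 0 H
  atom 5: N, bond orders sum to 1 (valence 3) → 2 H
  atom 6: C, bond orders sum to 4 (valence 4) → 0 H
  atom 7: S, bond orders sum to 1 (valence 2) → 1 H
  atom 8: C, bond orders sum to 4 (valence 4) → 0 H
  atom 9: O, bond orders sum to 2 (valence 2) → 0 H
  atom 10: C, bond orders sum to 1 (valence 4) → 3 H
Total hydrogens: 6.

6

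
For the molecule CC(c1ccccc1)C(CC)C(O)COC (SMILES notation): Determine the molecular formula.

Walk through each heavy atom and fill implicit hydrogens from standard valence (C 4, N 3, O 2, S 2, halogen 1); for lowercase aromatic atoms, an aromatic c carries 1 H when it has two neighbours and 0 H with three, and aromatic n carries 0 H:
  atom 1: C, bond orders sum to 1 (valence 4) → 3 H
  atom 2: C, bond orders sum to 3 (valence 4) → 1 H
  atom 3: aromatic c, 3 neighbours → 0 H
  atom 4: aromatic c, 2 neighbours → 1 H
  atom 5: aromatic c, 2 neighbours → 1 H
  atom 6: aromatic c, 2 neighbours → 1 H
  atom 7: aromatic c, 2 neighbours → 1 H
  atom 8: aromatic c, 2 neighbours → 1 H
  atom 9: C, bond orders sum to 3 (valence 4) → 1 H
  atom 10: C, bond orders sum to 2 (valence 4) → 2 H
  atom 11: C, bond orders sum to 1 (valence 4) → 3 H
  atom 12: C, bond orders sum to 3 (valence 4) → 1 H
  atom 13: O, bond orders sum to 1 (valence 2) → 1 H
  atom 14: C, bond orders sum to 2 (valence 4) → 2 H
  atom 15: O, bond orders sum to 2 (valence 2) → 0 H
  atom 16: C, bond orders sum to 1 (valence 4) → 3 H
Totals → C:14, H:22, O:2.
In Hill order: C14H22O2.

C14H22O2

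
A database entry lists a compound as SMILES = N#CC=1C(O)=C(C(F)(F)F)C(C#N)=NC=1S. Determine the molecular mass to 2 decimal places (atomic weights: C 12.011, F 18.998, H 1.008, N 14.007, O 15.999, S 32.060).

245.18 g/mol

First, the molecular formula is C8H2F3N3OS (counting implicit H from valence).
  C: 8 × 12.011 = 96.088
  F: 3 × 18.998 = 56.994
  H: 2 × 1.008 = 2.016
  N: 3 × 14.007 = 42.021
  O: 1 × 15.999 = 15.999
  S: 1 × 32.060 = 32.060
Sum: 8×12.011 + 3×18.998 + 2×1.008 + 3×14.007 + 1×15.999 + 1×32.060 = 245.178 → 245.18 g/mol.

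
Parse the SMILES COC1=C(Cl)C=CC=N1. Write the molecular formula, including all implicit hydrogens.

C6H6ClNO

Walk through each heavy atom and fill implicit hydrogens from standard valence (C 4, N 3, O 2, S 2, halogen 1):
  atom 1: C, bond orders sum to 1 (valence 4) → 3 H
  atom 2: O, bond orders sum to 2 (valence 2) → 0 H
  atom 3: C, bond orders sum to 4 (valence 4) → 0 H
  atom 4: C, bond orders sum to 4 (valence 4) → 0 H
  atom 5: Cl (halogen, monovalent) → 0 H
  atom 6: C, bond orders sum to 3 (valence 4) → 1 H
  atom 7: C, bond orders sum to 3 (valence 4) → 1 H
  atom 8: C, bond orders sum to 3 (valence 4) → 1 H
  atom 9: N, bond orders sum to 3 (valence 3) → 0 H
Totals → C:6, H:6, Cl:1, N:1, O:1.
In Hill order: C6H6ClNO.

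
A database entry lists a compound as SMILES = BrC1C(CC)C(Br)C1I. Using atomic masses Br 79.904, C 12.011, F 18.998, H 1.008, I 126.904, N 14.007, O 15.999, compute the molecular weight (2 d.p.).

367.85 g/mol

First, the molecular formula is C6H9Br2I (counting implicit H from valence).
  Br: 2 × 79.904 = 159.808
  C: 6 × 12.011 = 72.066
  H: 9 × 1.008 = 9.072
  I: 1 × 126.904 = 126.904
Sum: 2×79.904 + 6×12.011 + 9×1.008 + 1×126.904 = 367.850 → 367.85 g/mol.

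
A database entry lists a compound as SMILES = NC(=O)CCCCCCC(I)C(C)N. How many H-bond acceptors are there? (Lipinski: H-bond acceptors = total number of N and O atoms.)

3

N atoms: 2; O atoms: 1.
Lipinski HBA = 2 + 1 = 3.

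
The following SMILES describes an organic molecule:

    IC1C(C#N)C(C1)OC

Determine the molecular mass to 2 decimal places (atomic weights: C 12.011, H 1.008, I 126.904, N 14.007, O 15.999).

First, the molecular formula is C6H8INO (counting implicit H from valence).
  C: 6 × 12.011 = 72.066
  H: 8 × 1.008 = 8.064
  I: 1 × 126.904 = 126.904
  N: 1 × 14.007 = 14.007
  O: 1 × 15.999 = 15.999
Sum: 6×12.011 + 8×1.008 + 1×126.904 + 1×14.007 + 1×15.999 = 237.040 → 237.04 g/mol.

237.04 g/mol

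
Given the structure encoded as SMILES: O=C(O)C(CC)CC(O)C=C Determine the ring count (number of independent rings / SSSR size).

0

In SMILES, each pair of matching ring-closure digits denotes one ring-closing bond; the number of such bonds equals the number of independent rings.
Ring-closure bonds here: 0.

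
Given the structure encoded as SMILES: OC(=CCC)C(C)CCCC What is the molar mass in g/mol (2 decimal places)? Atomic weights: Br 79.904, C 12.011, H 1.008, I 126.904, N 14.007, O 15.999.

156.27 g/mol

First, the molecular formula is C10H20O (counting implicit H from valence).
  C: 10 × 12.011 = 120.110
  H: 20 × 1.008 = 20.160
  O: 1 × 15.999 = 15.999
Sum: 10×12.011 + 20×1.008 + 1×15.999 = 156.269 → 156.27 g/mol.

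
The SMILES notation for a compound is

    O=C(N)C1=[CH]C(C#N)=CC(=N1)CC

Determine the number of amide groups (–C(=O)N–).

The amide motif appears at heavy-atom position 2 in the SMILES.
Other groups present: 1 nitrile.
Amide count: 1.

1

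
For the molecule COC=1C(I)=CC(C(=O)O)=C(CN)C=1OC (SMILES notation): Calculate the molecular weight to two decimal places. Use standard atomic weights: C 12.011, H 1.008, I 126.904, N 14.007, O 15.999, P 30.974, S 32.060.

337.11 g/mol

First, the molecular formula is C10H12INO4 (counting implicit H from valence).
  C: 10 × 12.011 = 120.110
  H: 12 × 1.008 = 12.096
  I: 1 × 126.904 = 126.904
  N: 1 × 14.007 = 14.007
  O: 4 × 15.999 = 63.996
Sum: 10×12.011 + 12×1.008 + 1×126.904 + 1×14.007 + 4×15.999 = 337.113 → 337.11 g/mol.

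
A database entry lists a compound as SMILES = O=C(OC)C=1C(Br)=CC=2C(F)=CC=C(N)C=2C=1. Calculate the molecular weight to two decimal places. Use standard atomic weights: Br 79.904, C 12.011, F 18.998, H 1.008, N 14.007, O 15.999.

First, the molecular formula is C12H9BrFNO2 (counting implicit H from valence).
  Br: 1 × 79.904 = 79.904
  C: 12 × 12.011 = 144.132
  F: 1 × 18.998 = 18.998
  H: 9 × 1.008 = 9.072
  N: 1 × 14.007 = 14.007
  O: 2 × 15.999 = 31.998
Sum: 1×79.904 + 12×12.011 + 1×18.998 + 9×1.008 + 1×14.007 + 2×15.999 = 298.111 → 298.11 g/mol.

298.11 g/mol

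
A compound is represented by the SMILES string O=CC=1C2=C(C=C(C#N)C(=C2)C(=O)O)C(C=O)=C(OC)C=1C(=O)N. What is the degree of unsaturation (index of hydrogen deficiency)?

13

Molecular formula: C16H10N2O6.
DoU = (2C + 2 + N − H − X) / 2, where X is the halogen count and O/S are ignored.
    = (2·16 + 2 + 2 − 10 − 0) / 2 = 26 / 2 = 13.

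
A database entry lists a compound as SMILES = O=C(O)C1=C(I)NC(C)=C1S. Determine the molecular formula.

C6H6INO2S

Walk through each heavy atom and fill implicit hydrogens from standard valence (C 4, N 3, O 2, S 2, halogen 1):
  atom 1: O, bond orders sum to 2 (valence 2) → 0 H
  atom 2: C, bond orders sum to 4 (valence 4) → 0 H
  atom 3: O, bond orders sum to 1 (valence 2) → 1 H
  atom 4: C, bond orders sum to 4 (valence 4) → 0 H
  atom 5: C, bond orders sum to 4 (valence 4) → 0 H
  atom 6: I (halogen, monovalent) → 0 H
  atom 7: N, bond orders sum to 2 (valence 3) → 1 H
  atom 8: C, bond orders sum to 4 (valence 4) → 0 H
  atom 9: C, bond orders sum to 1 (valence 4) → 3 H
  atom 10: C, bond orders sum to 4 (valence 4) → 0 H
  atom 11: S, bond orders sum to 1 (valence 2) → 1 H
Totals → C:6, H:6, I:1, N:1, O:2, S:1.
In Hill order: C6H6INO2S.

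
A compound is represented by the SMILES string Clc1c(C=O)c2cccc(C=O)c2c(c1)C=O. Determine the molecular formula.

C13H7ClO3

Walk through each heavy atom and fill implicit hydrogens from standard valence (C 4, N 3, O 2, S 2, halogen 1); for lowercase aromatic atoms, an aromatic c carries 1 H when it has two neighbours and 0 H with three, and aromatic n carries 0 H:
  atom 1: Cl (halogen, monovalent) → 0 H
  atom 2: aromatic c, 3 neighbours → 0 H
  atom 3: aromatic c, 3 neighbours → 0 H
  atom 4: C, bond orders sum to 3 (valence 4) → 1 H
  atom 5: O, bond orders sum to 2 (valence 2) → 0 H
  atom 6: aromatic c, 3 neighbours → 0 H
  atom 7: aromatic c, 2 neighbours → 1 H
  atom 8: aromatic c, 2 neighbours → 1 H
  atom 9: aromatic c, 2 neighbours → 1 H
  atom 10: aromatic c, 3 neighbours → 0 H
  atom 11: C, bond orders sum to 3 (valence 4) → 1 H
  atom 12: O, bond orders sum to 2 (valence 2) → 0 H
  atom 13: aromatic c, 3 neighbours → 0 H
  atom 14: aromatic c, 3 neighbours → 0 H
  atom 15: aromatic c, 2 neighbours → 1 H
  atom 16: C, bond orders sum to 3 (valence 4) → 1 H
  atom 17: O, bond orders sum to 2 (valence 2) → 0 H
Totals → C:13, H:7, Cl:1, O:3.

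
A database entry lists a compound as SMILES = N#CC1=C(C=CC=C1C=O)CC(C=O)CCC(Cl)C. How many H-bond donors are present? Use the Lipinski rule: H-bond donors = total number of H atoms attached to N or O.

0

Donors: find every N or O and count the H atoms it carries.
  atom 1 (N): bond orders sum to 3 → 0 H
  atom 10 (O): bond orders sum to 2 → 0 H
  atom 14 (O): bond orders sum to 2 → 0 H
Lipinski HBD = 0.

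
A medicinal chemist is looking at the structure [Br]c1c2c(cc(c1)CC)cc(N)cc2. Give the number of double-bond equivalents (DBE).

7

Molecular formula: C12H12BrN.
DoU = (2C + 2 + N − H − X) / 2, where X is the halogen count and O/S are ignored.
    = (2·12 + 2 + 1 − 12 − 1) / 2 = 14 / 2 = 7.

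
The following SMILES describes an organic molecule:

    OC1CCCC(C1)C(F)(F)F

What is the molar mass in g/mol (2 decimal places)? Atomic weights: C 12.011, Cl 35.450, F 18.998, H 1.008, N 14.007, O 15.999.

First, the molecular formula is C7H11F3O (counting implicit H from valence).
  C: 7 × 12.011 = 84.077
  F: 3 × 18.998 = 56.994
  H: 11 × 1.008 = 11.088
  O: 1 × 15.999 = 15.999
Sum: 7×12.011 + 3×18.998 + 11×1.008 + 1×15.999 = 168.158 → 168.16 g/mol.

168.16 g/mol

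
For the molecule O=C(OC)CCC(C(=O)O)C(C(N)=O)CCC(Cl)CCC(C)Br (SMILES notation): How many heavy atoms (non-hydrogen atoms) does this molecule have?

23

Every atom symbol written in the SMILES (organic subset) is one heavy atom; implicit H are not written.
Heavy atoms by element → Br:1, C:15, Cl:1, N:1, O:5.
Total: 23.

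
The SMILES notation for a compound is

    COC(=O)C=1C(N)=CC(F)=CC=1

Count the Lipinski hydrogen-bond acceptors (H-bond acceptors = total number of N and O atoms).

3

N atoms: 1; O atoms: 2.
Lipinski HBA = 1 + 2 = 3.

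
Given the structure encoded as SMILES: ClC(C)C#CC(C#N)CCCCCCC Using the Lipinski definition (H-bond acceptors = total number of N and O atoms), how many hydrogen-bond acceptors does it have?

N atoms: 1; O atoms: 0.
Lipinski HBA = 1 + 0 = 1.

1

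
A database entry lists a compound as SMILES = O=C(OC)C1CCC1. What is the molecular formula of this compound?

Walk through each heavy atom and fill implicit hydrogens from standard valence (C 4, N 3, O 2, S 2, halogen 1):
  atom 1: O, bond orders sum to 2 (valence 2) → 0 H
  atom 2: C, bond orders sum to 4 (valence 4) → 0 H
  atom 3: O, bond orders sum to 2 (valence 2) → 0 H
  atom 4: C, bond orders sum to 1 (valence 4) → 3 H
  atom 5: C, bond orders sum to 3 (valence 4) → 1 H
  atom 6: C, bond orders sum to 2 (valence 4) → 2 H
  atom 7: C, bond orders sum to 2 (valence 4) → 2 H
  atom 8: C, bond orders sum to 2 (valence 4) → 2 H
Totals → C:6, H:10, O:2.
In Hill order: C6H10O2.

C6H10O2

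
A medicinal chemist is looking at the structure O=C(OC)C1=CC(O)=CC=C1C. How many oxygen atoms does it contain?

Scan the SMILES for O atoms (remember two-letter symbols like Cl and Br are single atoms).
Oxygen count: 3.

3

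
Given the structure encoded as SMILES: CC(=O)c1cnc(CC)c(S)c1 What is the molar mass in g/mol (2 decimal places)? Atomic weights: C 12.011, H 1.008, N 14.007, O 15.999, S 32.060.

181.25 g/mol

First, the molecular formula is C9H11NOS (counting implicit H from valence).
  C: 9 × 12.011 = 108.099
  H: 11 × 1.008 = 11.088
  N: 1 × 14.007 = 14.007
  O: 1 × 15.999 = 15.999
  S: 1 × 32.060 = 32.060
Sum: 9×12.011 + 11×1.008 + 1×14.007 + 1×15.999 + 1×32.060 = 181.253 → 181.25 g/mol.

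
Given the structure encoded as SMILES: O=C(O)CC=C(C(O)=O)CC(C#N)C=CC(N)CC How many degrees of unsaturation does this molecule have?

6

Molecular formula: C13H18N2O4.
DoU = (2C + 2 + N − H − X) / 2, where X is the halogen count and O/S are ignored.
    = (2·13 + 2 + 2 − 18 − 0) / 2 = 12 / 2 = 6.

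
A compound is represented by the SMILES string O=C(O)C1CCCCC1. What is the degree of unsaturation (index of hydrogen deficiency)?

2

Degree of unsaturation = (number of rings) + (number of π bonds).
Ring closures in the SMILES: 1.
π bonds: 1 double bond (each 1 DoU) → 1 DoU from unsaturation.
Total DoU = 1 + 1 = 2.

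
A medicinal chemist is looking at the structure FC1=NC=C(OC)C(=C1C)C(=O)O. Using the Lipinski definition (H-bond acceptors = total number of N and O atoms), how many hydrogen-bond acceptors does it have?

4

N atoms: 1; O atoms: 3.
Lipinski HBA = 1 + 3 = 4.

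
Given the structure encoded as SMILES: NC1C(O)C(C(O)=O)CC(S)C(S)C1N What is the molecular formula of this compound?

Walk through each heavy atom and fill implicit hydrogens from standard valence (C 4, N 3, O 2, S 2, halogen 1):
  atom 1: N, bond orders sum to 1 (valence 3) → 2 H
  atom 2: C, bond orders sum to 3 (valence 4) → 1 H
  atom 3: C, bond orders sum to 3 (valence 4) → 1 H
  atom 4: O, bond orders sum to 1 (valence 2) → 1 H
  atom 5: C, bond orders sum to 3 (valence 4) → 1 H
  atom 6: C, bond orders sum to 4 (valence 4) → 0 H
  atom 7: O, bond orders sum to 1 (valence 2) → 1 H
  atom 8: O, bond orders sum to 2 (valence 2) → 0 H
  atom 9: C, bond orders sum to 2 (valence 4) → 2 H
  atom 10: C, bond orders sum to 3 (valence 4) → 1 H
  atom 11: S, bond orders sum to 1 (valence 2) → 1 H
  atom 12: C, bond orders sum to 3 (valence 4) → 1 H
  atom 13: S, bond orders sum to 1 (valence 2) → 1 H
  atom 14: C, bond orders sum to 3 (valence 4) → 1 H
  atom 15: N, bond orders sum to 1 (valence 3) → 2 H
Totals → C:8, H:16, N:2, O:3, S:2.
In Hill order: C8H16N2O3S2.

C8H16N2O3S2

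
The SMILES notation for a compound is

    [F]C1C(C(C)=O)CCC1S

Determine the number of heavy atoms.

10

Every atom symbol written in the SMILES (organic subset) is one heavy atom; implicit H are not written.
Heavy atoms by element → C:7, F:1, O:1, S:1.
Total: 10.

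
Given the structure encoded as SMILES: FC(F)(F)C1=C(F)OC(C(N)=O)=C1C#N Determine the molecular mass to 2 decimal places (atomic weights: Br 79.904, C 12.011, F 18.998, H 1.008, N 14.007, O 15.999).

First, the molecular formula is C7H2F4N2O2 (counting implicit H from valence).
  C: 7 × 12.011 = 84.077
  F: 4 × 18.998 = 75.992
  H: 2 × 1.008 = 2.016
  N: 2 × 14.007 = 28.014
  O: 2 × 15.999 = 31.998
Sum: 7×12.011 + 4×18.998 + 2×1.008 + 2×14.007 + 2×15.999 = 222.097 → 222.10 g/mol.

222.10 g/mol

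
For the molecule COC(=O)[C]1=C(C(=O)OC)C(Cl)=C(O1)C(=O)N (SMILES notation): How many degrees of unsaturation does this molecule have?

6

Degree of unsaturation = (number of rings) + (number of π bonds).
Ring closures in the SMILES: 1.
π bonds: 5 double bonds (each 1 DoU) → 5 DoU from unsaturation.
Total DoU = 1 + 5 = 6.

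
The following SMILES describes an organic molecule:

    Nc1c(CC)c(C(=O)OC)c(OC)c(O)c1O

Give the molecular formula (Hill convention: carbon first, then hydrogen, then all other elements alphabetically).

Walk through each heavy atom and fill implicit hydrogens from standard valence (C 4, N 3, O 2, S 2, halogen 1); for lowercase aromatic atoms, an aromatic c carries 1 H when it has two neighbours and 0 H with three, and aromatic n carries 0 H:
  atom 1: N, bond orders sum to 1 (valence 3) → 2 H
  atom 2: aromatic c, 3 neighbours → 0 H
  atom 3: aromatic c, 3 neighbours → 0 H
  atom 4: C, bond orders sum to 2 (valence 4) → 2 H
  atom 5: C, bond orders sum to 1 (valence 4) → 3 H
  atom 6: aromatic c, 3 neighbours → 0 H
  atom 7: C, bond orders sum to 4 (valence 4) → 0 H
  atom 8: O, bond orders sum to 2 (valence 2) → 0 H
  atom 9: O, bond orders sum to 2 (valence 2) → 0 H
  atom 10: C, bond orders sum to 1 (valence 4) → 3 H
  atom 11: aromatic c, 3 neighbours → 0 H
  atom 12: O, bond orders sum to 2 (valence 2) → 0 H
  atom 13: C, bond orders sum to 1 (valence 4) → 3 H
  atom 14: aromatic c, 3 neighbours → 0 H
  atom 15: O, bond orders sum to 1 (valence 2) → 1 H
  atom 16: aromatic c, 3 neighbours → 0 H
  atom 17: O, bond orders sum to 1 (valence 2) → 1 H
Totals → C:11, H:15, N:1, O:5.

C11H15NO5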